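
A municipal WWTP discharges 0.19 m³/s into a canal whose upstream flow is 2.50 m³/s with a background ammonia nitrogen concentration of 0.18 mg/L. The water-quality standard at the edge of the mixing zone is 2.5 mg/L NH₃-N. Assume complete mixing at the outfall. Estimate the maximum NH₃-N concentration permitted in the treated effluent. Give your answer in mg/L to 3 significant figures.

33.0 mg/L

Mass balance: 2.5·2.69 = 0.19·Cₑ + 2.5·0.18.
Cₑ = (6.725 − 0.45) / 0.19 = 33.03 mg/L.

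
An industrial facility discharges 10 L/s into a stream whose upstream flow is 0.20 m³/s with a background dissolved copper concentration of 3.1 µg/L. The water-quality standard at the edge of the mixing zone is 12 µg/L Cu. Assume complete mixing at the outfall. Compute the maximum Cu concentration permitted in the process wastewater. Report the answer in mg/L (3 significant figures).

10 L/s = 0.01 m³/s.
3.1 µg/L = 0.0031 mg/L.
12 µg/L = 0.012 mg/L.
Mass balance: 0.012·0.21 = 0.01·Cₑ + 0.2·0.0031.
Cₑ = (0.00252 − 0.00062) / 0.01 = 0.19 mg/L.

0.190 mg/L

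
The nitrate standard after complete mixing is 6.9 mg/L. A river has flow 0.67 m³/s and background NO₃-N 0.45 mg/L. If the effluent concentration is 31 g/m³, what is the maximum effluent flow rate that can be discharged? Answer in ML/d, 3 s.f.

15.5 ML/d

Mass balance at complete mixing: C_std·(Q_w + Q_r) = Q_w·C_e + Q_r·C_b.
Rearranging, Q_w = Q_r·(C_std − C_b)/(C_e − C_std) = 0.67·(6.9 − 0.45) / (31 − 6.9) = 0.1793 m³/s.
= 15.49 ML/d.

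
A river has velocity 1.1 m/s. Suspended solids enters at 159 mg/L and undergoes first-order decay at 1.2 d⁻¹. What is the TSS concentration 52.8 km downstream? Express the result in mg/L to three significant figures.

81.6 mg/L

Travel time t = 52.8 km / 1.1 m/s = 5.28e+04/1.1 = 4.8e+04 s = 0.5556 d.
First-order decay: C = 159·exp(−1.2·0.5556) = 159·0.5134 = 81.63 mg/L.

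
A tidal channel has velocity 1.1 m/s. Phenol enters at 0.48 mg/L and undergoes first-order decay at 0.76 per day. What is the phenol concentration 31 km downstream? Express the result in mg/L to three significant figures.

0.375 mg/L

Travel time t = 31 km / 1.1 m/s = 3.1e+04/1.1 = 2.818e+04 s = 0.3262 d.
First-order decay: C = 0.48·exp(−0.76·0.3262) = 0.48·0.7804 = 0.3746 mg/L.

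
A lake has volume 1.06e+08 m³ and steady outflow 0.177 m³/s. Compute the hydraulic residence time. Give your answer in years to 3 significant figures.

Q = 0.177 m³/s × 3.156e+07 s/yr = 5.586e+06 m³/yr.
Hydraulic residence time τ = V/Q = 1.06e+08/5.586e+06 = 18.98 yr.

19.0 yr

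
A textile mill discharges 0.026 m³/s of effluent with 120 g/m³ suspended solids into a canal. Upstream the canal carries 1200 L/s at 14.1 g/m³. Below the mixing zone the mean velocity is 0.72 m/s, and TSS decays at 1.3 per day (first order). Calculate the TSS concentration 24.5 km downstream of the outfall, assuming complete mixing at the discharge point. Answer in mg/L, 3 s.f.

9.80 mg/L

1200 L/s = 1.2 m³/s.
After complete mixing, C₀ = (0.026·120 + 1.2·14.1) / 1.226 = 16.35 mg/L.
Travel time t = 2.45e+04 m / 0.72 m/s = 3.403e+04 s = 0.3938 d.
C = 16.35·exp(−1.3·0.3938) = 16.35·0.5993 = 9.796 mg/L.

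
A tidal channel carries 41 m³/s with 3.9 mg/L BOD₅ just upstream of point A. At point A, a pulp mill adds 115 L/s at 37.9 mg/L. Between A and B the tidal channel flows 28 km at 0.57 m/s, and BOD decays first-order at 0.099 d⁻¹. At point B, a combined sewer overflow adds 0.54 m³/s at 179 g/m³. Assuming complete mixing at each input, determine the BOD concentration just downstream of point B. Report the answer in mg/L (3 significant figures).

115 L/s = 0.115 m³/s.
After input A: C = (41·3.9 + 0.115·37.9) / 41.12 = 3.995 mg/L.
Over the 28 km reach to input B (t = 4.912e+04 s = 0.5686 d), decay gives C = 3.995·exp(−0.099·0.5686) = 3.776 mg/L.
After input B: C = (41.12·3.776 + 0.54·179) / 41.66 = 6.048 mg/L.

6.05 mg/L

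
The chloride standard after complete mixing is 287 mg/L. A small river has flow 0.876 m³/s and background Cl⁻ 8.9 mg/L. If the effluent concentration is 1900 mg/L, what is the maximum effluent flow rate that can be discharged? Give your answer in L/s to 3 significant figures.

151 L/s

Mass balance at complete mixing: C_std·(Q_w + Q_r) = Q_w·C_e + Q_r·C_b.
Rearranging, Q_w = Q_r·(C_std − C_b)/(C_e − C_std) = 0.876·(287 − 8.9) / (1900 − 287) = 0.151 m³/s.
= 151 L/s.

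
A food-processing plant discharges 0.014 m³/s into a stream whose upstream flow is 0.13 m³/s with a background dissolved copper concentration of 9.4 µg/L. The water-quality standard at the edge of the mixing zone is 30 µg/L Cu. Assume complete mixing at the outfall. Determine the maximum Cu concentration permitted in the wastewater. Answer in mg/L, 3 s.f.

0.221 mg/L

9.4 µg/L = 0.0094 mg/L.
30 µg/L = 0.03 mg/L.
Mass balance: 0.03·0.144 = 0.014·Cₑ + 0.13·0.0094.
Cₑ = (0.00432 − 0.001222) / 0.014 = 0.2213 mg/L.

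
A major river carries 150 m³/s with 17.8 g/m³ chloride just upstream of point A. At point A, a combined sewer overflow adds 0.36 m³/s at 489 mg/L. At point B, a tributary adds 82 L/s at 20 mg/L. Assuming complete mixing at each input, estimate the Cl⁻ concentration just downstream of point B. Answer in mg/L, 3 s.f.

After input A: C = (150·17.8 + 0.36·489) / 150.4 = 18.93 mg/L.
82 L/s = 0.082 m³/s.
After input B: C = (150.4·18.93 + 0.082·20) / 150.4 = 18.93 mg/L.

18.9 mg/L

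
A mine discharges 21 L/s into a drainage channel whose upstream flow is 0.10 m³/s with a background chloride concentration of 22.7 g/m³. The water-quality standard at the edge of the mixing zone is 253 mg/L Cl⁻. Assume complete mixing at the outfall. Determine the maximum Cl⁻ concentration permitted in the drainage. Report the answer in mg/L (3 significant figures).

1350 mg/L

21 L/s = 0.021 m³/s.
Mass balance: 253·0.121 = 0.021·Cₑ + 0.1·22.7.
Cₑ = (30.61 − 2.27) / 0.021 = 1350 mg/L.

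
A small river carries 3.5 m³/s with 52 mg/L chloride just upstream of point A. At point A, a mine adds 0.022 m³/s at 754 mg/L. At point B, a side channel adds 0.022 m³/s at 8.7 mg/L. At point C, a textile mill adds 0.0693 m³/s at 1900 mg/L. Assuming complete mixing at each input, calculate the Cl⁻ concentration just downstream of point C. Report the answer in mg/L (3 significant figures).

91.5 mg/L

After input A: C = (3.5·52 + 0.022·754) / 3.522 = 56.39 mg/L.
After input B: C = (3.522·56.39 + 0.022·8.7) / 3.544 = 56.09 mg/L.
After input C: C = (3.544·56.09 + 0.0693·1900) / 3.613 = 91.45 mg/L.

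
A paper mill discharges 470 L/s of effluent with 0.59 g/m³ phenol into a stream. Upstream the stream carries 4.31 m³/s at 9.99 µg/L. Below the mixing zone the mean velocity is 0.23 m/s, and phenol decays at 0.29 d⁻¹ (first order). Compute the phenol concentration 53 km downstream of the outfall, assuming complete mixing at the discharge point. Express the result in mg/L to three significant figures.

0.0309 mg/L

470 L/s = 0.47 m³/s.
9.99 µg/L = 0.00999 mg/L.
After complete mixing, C₀ = (0.47·0.59 + 4.31·0.00999) / 4.78 = 0.06702 mg/L.
Travel time t = 5.3e+04 m / 0.23 m/s = 2.304e+05 s = 2.667 d.
C = 0.06702·exp(−0.29·2.667) = 0.06702·0.4614 = 0.03092 mg/L.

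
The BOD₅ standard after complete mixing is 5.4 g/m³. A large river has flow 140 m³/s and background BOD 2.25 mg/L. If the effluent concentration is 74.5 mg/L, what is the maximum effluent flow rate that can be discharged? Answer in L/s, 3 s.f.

6380 L/s

Mass balance at complete mixing: C_std·(Q_w + Q_r) = Q_w·C_e + Q_r·C_b.
Rearranging, Q_w = Q_r·(C_std − C_b)/(C_e − C_std) = 140·(5.4 − 2.25) / (74.5 − 5.4) = 6.382 m³/s.
= 6382 L/s.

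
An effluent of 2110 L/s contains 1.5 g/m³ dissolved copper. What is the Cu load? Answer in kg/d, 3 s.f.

273 kg/d

2110 L/s = 2.11 m³/s.
Mass flux = Q·C = 2.11 m³/s × 1.5 g/m³ = 3.165 g/s.
= 3.165 g/s × 86.4 = 273.5 kg/d.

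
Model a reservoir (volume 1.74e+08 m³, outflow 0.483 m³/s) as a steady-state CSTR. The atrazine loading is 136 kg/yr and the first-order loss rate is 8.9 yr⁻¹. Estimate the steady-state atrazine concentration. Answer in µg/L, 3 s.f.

0.0870 µg/L

Outflow Q = 0.483 m³/s × 3.156e+07 s/yr = 1.524e+07 m³/yr.
Steady-state CSTR mass balance: W = Q·C + k·V·C, so C = W/(Q + kV).
Q + kV = 1.524e+07 + 8.9·1.74e+08 = 1.564e+09 m³/yr.
C = 136/1.564e+09 = 8.697e-08 kg/m³ = 8.697e-05 mg/L = 0.08697 µg/L.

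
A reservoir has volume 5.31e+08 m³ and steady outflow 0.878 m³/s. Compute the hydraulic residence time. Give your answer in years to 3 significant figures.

19.2 yr

Q = 0.878 m³/s × 3.156e+07 s/yr = 2.771e+07 m³/yr.
Hydraulic residence time τ = V/Q = 5.31e+08/2.771e+07 = 19.16 yr.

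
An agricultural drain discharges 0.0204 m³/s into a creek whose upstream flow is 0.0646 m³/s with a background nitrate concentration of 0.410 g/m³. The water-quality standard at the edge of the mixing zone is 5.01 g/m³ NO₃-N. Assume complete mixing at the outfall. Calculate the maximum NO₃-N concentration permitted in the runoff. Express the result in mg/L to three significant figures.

19.6 mg/L

Mass balance: 5.01·0.085 = 0.0204·Cₑ + 0.0646·0.41.
Cₑ = (0.4259 − 0.02649) / 0.0204 = 19.58 mg/L.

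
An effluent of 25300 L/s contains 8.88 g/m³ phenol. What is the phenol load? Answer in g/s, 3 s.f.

25300 L/s = 25.3 m³/s.
Mass flux = Q·C = 25.3 m³/s × 8.88 g/m³ = 224.7 g/s.

225 g/s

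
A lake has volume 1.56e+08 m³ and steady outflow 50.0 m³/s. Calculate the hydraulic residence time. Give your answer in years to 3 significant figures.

0.0989 yr

Q = 50.0 m³/s × 3.156e+07 s/yr = 1.578e+09 m³/yr.
Hydraulic residence time τ = V/Q = 1.56e+08/1.578e+09 = 0.09887 yr.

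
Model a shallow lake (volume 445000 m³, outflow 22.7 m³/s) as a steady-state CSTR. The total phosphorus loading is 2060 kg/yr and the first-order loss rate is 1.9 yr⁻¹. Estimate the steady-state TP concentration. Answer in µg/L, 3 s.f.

2.87 µg/L

Outflow Q = 22.7 m³/s × 3.156e+07 s/yr = 7.164e+08 m³/yr.
Steady-state CSTR mass balance: W = Q·C + k·V·C, so C = W/(Q + kV).
Q + kV = 7.164e+08 + 1.9·445000 = 7.172e+08 m³/yr.
C = 2060/7.172e+08 = 2.872e-06 kg/m³ = 0.002872 mg/L = 2.872 µg/L.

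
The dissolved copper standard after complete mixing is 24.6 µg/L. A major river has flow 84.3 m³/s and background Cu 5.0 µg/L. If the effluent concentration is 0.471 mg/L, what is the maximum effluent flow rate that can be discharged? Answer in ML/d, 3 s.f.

320 ML/d

5.0 µg/L = 0.005 mg/L.
24.6 µg/L = 0.0246 mg/L.
Mass balance at complete mixing: C_std·(Q_w + Q_r) = Q_w·C_e + Q_r·C_b.
Rearranging, Q_w = Q_r·(C_std − C_b)/(C_e − C_std) = 84.3·(0.0246 − 0.005) / (0.471 − 0.0246) = 3.701 m³/s.
= 319.8 ML/d.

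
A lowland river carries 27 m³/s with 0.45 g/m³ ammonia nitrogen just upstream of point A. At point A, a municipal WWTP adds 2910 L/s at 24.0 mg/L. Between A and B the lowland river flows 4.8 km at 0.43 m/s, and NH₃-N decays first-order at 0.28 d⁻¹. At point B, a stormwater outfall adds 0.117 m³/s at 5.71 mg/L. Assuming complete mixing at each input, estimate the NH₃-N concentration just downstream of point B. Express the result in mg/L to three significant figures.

2.66 mg/L

2910 L/s = 2.91 m³/s.
After input A: C = (27·0.45 + 2.91·24) / 29.91 = 2.741 mg/L.
Over the 4.8 km reach to input B (t = 1.116e+04 s = 0.1292 d), decay gives C = 2.741·exp(−0.28·0.1292) = 2.644 mg/L.
After input B: C = (29.91·2.644 + 0.117·5.71) / 30.03 = 2.656 mg/L.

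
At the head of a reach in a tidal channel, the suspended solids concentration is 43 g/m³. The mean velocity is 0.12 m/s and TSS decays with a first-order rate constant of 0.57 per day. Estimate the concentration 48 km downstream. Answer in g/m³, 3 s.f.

3.07 g/m³

Travel time t = 48 km / 0.12 m/s = 4.8e+04/0.12 = 4e+05 s = 4.63 d.
First-order decay: C = 43·exp(−0.57·4.63) = 43·0.07144 = 3.072 g/m³.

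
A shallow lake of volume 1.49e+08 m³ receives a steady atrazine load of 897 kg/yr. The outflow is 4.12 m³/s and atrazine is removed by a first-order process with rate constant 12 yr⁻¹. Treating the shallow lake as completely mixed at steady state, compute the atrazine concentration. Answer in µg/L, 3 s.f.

Outflow Q = 4.12 m³/s × 3.156e+07 s/yr = 1.3e+08 m³/yr.
Steady-state CSTR mass balance: W = Q·C + k·V·C, so C = W/(Q + kV).
Q + kV = 1.3e+08 + 12·1.49e+08 = 1.918e+09 m³/yr.
C = 897/1.918e+09 = 4.677e-07 kg/m³ = 0.0004677 mg/L = 0.4677 µg/L.

0.468 µg/L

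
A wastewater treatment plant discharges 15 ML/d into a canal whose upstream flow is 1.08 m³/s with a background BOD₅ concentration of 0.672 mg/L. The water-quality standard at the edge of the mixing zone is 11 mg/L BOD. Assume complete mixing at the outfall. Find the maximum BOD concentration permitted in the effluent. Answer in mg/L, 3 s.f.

15 ML/d = 0.1736 m³/s.
Mass balance: 11·1.254 = 0.1736·Cₑ + 1.08·0.672.
Cₑ = (13.79 − 0.7258) / 0.1736 = 75.25 mg/L.

75.2 mg/L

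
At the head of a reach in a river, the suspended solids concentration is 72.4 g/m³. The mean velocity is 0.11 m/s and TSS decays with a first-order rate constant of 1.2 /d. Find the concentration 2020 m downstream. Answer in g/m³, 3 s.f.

Travel time t = 2020 m / 0.11 m/s = 2020/0.11 = 1.836e+04 s = 0.2125 d.
First-order decay: C = 72.4·exp(−1.2·0.2125) = 72.4·0.7749 = 56.1 g/m³.

56.1 g/m³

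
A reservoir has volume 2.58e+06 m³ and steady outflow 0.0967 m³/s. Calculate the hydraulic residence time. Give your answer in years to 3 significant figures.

Q = 0.0967 m³/s × 3.156e+07 s/yr = 3.052e+06 m³/yr.
Hydraulic residence time τ = V/Q = 2.58e+06/3.052e+06 = 0.8455 yr.

0.845 yr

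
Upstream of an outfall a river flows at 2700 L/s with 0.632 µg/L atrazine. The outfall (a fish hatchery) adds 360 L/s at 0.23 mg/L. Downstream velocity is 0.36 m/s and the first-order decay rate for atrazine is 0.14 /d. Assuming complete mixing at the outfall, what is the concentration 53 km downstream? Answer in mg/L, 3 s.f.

360 L/s = 0.36 m³/s.
2700 L/s = 2.7 m³/s.
0.632 µg/L = 0.000632 mg/L.
After complete mixing, C₀ = (0.36·0.23 + 2.7·0.000632) / 3.06 = 0.02762 mg/L.
Travel time t = 5.3e+04 m / 0.36 m/s = 1.472e+05 s = 1.704 d.
C = 0.02762·exp(−0.14·1.704) = 0.02762·0.7878 = 0.02176 mg/L.

0.0218 mg/L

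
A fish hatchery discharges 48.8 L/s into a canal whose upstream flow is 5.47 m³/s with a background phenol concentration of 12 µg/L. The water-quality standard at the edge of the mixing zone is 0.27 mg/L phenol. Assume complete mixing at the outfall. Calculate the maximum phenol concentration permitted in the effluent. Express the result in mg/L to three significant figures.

29.2 mg/L

48.8 L/s = 0.0488 m³/s.
12 µg/L = 0.012 mg/L.
Mass balance: 0.27·5.519 = 0.0488·Cₑ + 5.47·0.012.
Cₑ = (1.49 − 0.06564) / 0.0488 = 29.19 mg/L.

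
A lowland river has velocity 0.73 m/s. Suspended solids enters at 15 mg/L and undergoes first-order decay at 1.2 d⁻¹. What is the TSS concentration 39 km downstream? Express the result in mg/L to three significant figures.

7.14 mg/L

Travel time t = 39 km / 0.73 m/s = 3.9e+04/0.73 = 5.342e+04 s = 0.6183 d.
First-order decay: C = 15·exp(−1.2·0.6183) = 15·0.4762 = 7.142 mg/L.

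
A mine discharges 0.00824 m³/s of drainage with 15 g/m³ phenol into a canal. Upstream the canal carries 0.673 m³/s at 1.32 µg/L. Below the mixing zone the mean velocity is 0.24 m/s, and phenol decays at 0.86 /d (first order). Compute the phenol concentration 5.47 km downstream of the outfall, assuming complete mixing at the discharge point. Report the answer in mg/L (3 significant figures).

1.32 µg/L = 0.00132 mg/L.
After complete mixing, C₀ = (0.00824·15 + 0.673·0.00132) / 0.6812 = 0.1827 mg/L.
Travel time t = 5470 m / 0.24 m/s = 2.279e+04 s = 0.2638 d.
C = 0.1827·exp(−0.86·0.2638) = 0.1827·0.797 = 0.1456 mg/L.

0.146 mg/L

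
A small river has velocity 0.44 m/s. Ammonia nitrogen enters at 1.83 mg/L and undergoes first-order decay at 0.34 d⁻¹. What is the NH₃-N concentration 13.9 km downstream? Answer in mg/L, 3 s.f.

Travel time t = 13.9 km / 0.44 m/s = 1.39e+04/0.44 = 3.159e+04 s = 0.3656 d.
First-order decay: C = 1.83·exp(−0.34·0.3656) = 1.83·0.8831 = 1.616 mg/L.

1.62 mg/L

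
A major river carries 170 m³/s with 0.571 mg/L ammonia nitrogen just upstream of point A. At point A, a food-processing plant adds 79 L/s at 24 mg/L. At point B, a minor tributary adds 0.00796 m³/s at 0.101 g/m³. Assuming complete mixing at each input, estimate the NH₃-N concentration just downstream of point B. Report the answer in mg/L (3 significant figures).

79 L/s = 0.079 m³/s.
After input A: C = (170·0.571 + 0.079·24) / 170.1 = 0.5819 mg/L.
After input B: C = (170.1·0.5819 + 0.00796·0.101) / 170.1 = 0.5819 mg/L.

0.582 mg/L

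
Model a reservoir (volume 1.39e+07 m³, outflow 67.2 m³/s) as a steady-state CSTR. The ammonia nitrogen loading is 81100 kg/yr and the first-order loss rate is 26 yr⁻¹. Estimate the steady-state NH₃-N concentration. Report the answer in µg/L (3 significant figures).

32.7 µg/L

Outflow Q = 67.2 m³/s × 3.156e+07 s/yr = 2.121e+09 m³/yr.
Steady-state CSTR mass balance: W = Q·C + k·V·C, so C = W/(Q + kV).
Q + kV = 2.121e+09 + 26·1.39e+07 = 2.482e+09 m³/yr.
C = 81100/2.482e+09 = 3.267e-05 kg/m³ = 0.03267 mg/L = 32.67 µg/L.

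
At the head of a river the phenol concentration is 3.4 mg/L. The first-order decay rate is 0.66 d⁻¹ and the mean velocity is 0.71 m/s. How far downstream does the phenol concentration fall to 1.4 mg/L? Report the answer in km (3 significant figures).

From C = C₀·e^(−kt), t = ln(C₀/C)/k = ln(3.4/1.4)/0.66 = 0.8873/0.66 = 1.344 d.
Distance = v·t = 0.71 m/s × 1.162e+05 s = 8.247e+04 m = 82.47 km.

82.5 km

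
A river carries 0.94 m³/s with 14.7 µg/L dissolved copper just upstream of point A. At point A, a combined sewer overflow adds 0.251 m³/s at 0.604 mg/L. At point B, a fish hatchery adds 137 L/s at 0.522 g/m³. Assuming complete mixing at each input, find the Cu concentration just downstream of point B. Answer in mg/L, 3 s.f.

0.178 mg/L

14.7 µg/L = 0.0147 mg/L.
After input A: C = (0.94·0.0147 + 0.251·0.604) / 1.191 = 0.1389 mg/L.
137 L/s = 0.137 m³/s.
After input B: C = (1.191·0.1389 + 0.137·0.522) / 1.328 = 0.1784 mg/L.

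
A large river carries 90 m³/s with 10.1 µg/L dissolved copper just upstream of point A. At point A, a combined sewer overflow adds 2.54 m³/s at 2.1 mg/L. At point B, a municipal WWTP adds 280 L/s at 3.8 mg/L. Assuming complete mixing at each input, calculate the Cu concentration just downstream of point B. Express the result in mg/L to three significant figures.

10.1 µg/L = 0.0101 mg/L.
After input A: C = (90·0.0101 + 2.54·2.1) / 92.54 = 0.06746 mg/L.
280 L/s = 0.28 m³/s.
After input B: C = (92.54·0.06746 + 0.28·3.8) / 92.82 = 0.07872 mg/L.

0.0787 mg/L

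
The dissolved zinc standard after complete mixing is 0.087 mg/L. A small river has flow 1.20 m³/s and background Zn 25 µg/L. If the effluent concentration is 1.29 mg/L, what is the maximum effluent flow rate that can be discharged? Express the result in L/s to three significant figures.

61.8 L/s

25 µg/L = 0.025 mg/L.
Mass balance at complete mixing: C_std·(Q_w + Q_r) = Q_w·C_e + Q_r·C_b.
Rearranging, Q_w = Q_r·(C_std − C_b)/(C_e − C_std) = 1.20·(0.087 − 0.025) / (1.29 − 0.087) = 0.06185 m³/s.
= 61.85 L/s.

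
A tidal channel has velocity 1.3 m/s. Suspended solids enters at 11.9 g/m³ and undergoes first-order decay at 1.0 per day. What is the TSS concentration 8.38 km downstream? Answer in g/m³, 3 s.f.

Travel time t = 8.38 km / 1.3 m/s = 8380/1.3 = 6446 s = 0.07461 d.
First-order decay: C = 11.9·exp(−1.0·0.07461) = 11.9·0.9281 = 11.04 g/m³.

11.0 g/m³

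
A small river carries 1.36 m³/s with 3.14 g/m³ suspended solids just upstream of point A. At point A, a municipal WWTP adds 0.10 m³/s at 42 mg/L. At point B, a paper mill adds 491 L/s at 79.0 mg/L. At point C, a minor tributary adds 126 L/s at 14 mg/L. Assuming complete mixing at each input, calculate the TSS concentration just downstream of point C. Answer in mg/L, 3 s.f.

23.6 mg/L

After input A: C = (1.36·3.14 + 0.1·42) / 1.46 = 5.802 mg/L.
491 L/s = 0.491 m³/s.
After input B: C = (1.46·5.802 + 0.491·79) / 1.951 = 24.22 mg/L.
126 L/s = 0.126 m³/s.
After input C: C = (1.951·24.22 + 0.126·14) / 2.077 = 23.6 mg/L.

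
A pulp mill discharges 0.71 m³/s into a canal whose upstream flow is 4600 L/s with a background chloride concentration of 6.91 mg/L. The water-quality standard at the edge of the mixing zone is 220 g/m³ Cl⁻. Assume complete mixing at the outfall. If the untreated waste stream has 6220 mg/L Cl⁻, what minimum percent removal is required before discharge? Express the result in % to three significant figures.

74.3 %

4600 L/s = 4.6 m³/s.
Mass balance: 220·5.31 = 0.71·Cₑ + 4.6·6.91.
Cₑ = (1168 − 31.79) / 0.71 = 1601 mg/L.
Required removal = 1 − 1601/6220 = 74.27 %.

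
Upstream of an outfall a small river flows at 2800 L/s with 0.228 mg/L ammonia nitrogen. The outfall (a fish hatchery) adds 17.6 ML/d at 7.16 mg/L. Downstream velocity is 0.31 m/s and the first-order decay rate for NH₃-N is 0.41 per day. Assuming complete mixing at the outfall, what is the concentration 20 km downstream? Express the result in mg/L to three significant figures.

17.6 ML/d = 0.2037 m³/s.
2800 L/s = 2.8 m³/s.
After complete mixing, C₀ = (0.2037·7.16 + 2.8·0.228) / 3.004 = 0.6981 mg/L.
Travel time t = 2e+04 m / 0.31 m/s = 6.452e+04 s = 0.7467 d.
C = 0.6981·exp(−0.41·0.7467) = 0.6981·0.7363 = 0.514 mg/L.

0.514 mg/L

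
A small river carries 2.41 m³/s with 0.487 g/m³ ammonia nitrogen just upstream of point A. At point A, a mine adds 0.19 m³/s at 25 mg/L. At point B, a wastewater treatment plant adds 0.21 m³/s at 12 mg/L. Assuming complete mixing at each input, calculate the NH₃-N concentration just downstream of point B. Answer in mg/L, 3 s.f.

3.00 mg/L

After input A: C = (2.41·0.487 + 0.19·25) / 2.6 = 2.278 mg/L.
After input B: C = (2.6·2.278 + 0.21·12) / 2.81 = 3.005 mg/L.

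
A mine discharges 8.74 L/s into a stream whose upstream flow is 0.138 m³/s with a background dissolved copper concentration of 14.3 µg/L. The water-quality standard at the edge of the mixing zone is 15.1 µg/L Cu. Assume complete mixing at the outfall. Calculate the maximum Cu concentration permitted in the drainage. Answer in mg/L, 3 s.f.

0.0277 mg/L

8.74 L/s = 0.00874 m³/s.
14.3 µg/L = 0.0143 mg/L.
15.1 µg/L = 0.0151 mg/L.
Mass balance: 0.0151·0.1467 = 0.00874·Cₑ + 0.138·0.0143.
Cₑ = (0.002216 − 0.001973) / 0.00874 = 0.02773 mg/L.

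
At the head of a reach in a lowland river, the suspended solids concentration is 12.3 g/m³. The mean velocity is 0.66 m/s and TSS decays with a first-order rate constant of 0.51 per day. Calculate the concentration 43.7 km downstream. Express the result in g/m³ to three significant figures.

8.32 g/m³

Travel time t = 43.7 km / 0.66 m/s = 4.37e+04/0.66 = 6.621e+04 s = 0.7663 d.
First-order decay: C = 12.3·exp(−0.51·0.7663) = 12.3·0.6765 = 8.321 g/m³.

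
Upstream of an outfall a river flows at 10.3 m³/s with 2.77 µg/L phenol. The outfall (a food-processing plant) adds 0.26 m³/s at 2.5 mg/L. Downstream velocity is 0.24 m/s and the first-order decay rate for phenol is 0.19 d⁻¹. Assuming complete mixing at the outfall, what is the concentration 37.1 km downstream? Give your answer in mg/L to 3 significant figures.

0.0457 mg/L

2.77 µg/L = 0.00277 mg/L.
After complete mixing, C₀ = (0.26·2.5 + 10.3·0.00277) / 10.56 = 0.06425 mg/L.
Travel time t = 3.71e+04 m / 0.24 m/s = 1.546e+05 s = 1.789 d.
C = 0.06425·exp(−0.19·1.789) = 0.06425·0.7118 = 0.04574 mg/L.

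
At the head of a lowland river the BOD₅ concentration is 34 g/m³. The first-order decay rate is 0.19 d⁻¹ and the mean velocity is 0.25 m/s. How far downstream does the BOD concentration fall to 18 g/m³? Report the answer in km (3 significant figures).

From C = C₀·e^(−kt), t = ln(C₀/C)/k = ln(34/18)/0.19 = 0.636/0.19 = 3.347 d.
Distance = v·t = 0.25 m/s × 2.892e+05 s = 7.23e+04 m = 72.3 km.

72.3 km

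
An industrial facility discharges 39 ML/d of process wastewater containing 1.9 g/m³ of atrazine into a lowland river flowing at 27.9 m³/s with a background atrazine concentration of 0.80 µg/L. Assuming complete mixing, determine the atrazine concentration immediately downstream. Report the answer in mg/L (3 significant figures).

0.0310 mg/L

39 ML/d = 0.4514 m³/s.
0.80 µg/L = 0.0008 mg/L.
By mass balance at complete mixing, C = (0.4514·1.9 + 27.9·0.0008) / (0.4514 + 27.9) = 0.88/28.35 = 0.03104 mg/L.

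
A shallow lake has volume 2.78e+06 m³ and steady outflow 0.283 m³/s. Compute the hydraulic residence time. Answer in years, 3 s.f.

Q = 0.283 m³/s × 3.156e+07 s/yr = 8.931e+06 m³/yr.
Hydraulic residence time τ = V/Q = 2.78e+06/8.931e+06 = 0.3113 yr.

0.311 yr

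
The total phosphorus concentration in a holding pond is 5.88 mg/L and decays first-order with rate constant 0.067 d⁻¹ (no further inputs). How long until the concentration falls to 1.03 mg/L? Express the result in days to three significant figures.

26.0 d

t = ln(C₀/C)/k = ln(5.88/1.03)/0.067 = 1.742/0.067 = 26 d.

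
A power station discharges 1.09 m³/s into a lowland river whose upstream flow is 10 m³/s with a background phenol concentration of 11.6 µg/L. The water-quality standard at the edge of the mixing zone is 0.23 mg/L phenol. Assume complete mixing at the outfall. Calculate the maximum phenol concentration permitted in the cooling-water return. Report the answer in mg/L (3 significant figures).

2.23 mg/L

11.6 µg/L = 0.0116 mg/L.
Mass balance: 0.23·11.09 = 1.09·Cₑ + 10·0.0116.
Cₑ = (2.551 − 0.116) / 1.09 = 2.234 mg/L.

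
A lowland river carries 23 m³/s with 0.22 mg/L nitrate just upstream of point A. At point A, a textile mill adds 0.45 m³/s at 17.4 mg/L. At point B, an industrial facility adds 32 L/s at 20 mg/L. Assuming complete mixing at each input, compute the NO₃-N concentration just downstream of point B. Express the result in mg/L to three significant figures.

After input A: C = (23·0.22 + 0.45·17.4) / 23.45 = 0.5497 mg/L.
32 L/s = 0.032 m³/s.
After input B: C = (23.45·0.5497 + 0.032·20) / 23.48 = 0.5762 mg/L.

0.576 mg/L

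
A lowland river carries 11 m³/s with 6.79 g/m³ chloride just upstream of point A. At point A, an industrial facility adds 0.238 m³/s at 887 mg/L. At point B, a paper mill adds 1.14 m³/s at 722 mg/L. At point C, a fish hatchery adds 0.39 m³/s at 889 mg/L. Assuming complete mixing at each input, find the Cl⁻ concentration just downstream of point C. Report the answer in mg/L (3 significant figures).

After input A: C = (11·6.79 + 0.238·887) / 11.24 = 25.43 mg/L.
After input B: C = (11.24·25.43 + 1.14·722) / 12.38 = 89.58 mg/L.
After input C: C = (12.38·89.58 + 0.39·889) / 12.77 = 114 mg/L.

114 mg/L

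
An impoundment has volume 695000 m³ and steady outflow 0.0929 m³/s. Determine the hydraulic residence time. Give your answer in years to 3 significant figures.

0.237 yr

Q = 0.0929 m³/s × 3.156e+07 s/yr = 2.932e+06 m³/yr.
Hydraulic residence time τ = V/Q = 695000/2.932e+06 = 0.2371 yr.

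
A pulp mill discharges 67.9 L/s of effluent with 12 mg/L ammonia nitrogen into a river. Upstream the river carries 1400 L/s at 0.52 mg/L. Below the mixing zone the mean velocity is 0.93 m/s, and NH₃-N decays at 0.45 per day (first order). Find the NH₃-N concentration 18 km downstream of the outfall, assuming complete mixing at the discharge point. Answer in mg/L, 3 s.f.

0.950 mg/L

67.9 L/s = 0.0679 m³/s.
1400 L/s = 1.4 m³/s.
After complete mixing, C₀ = (0.0679·12 + 1.4·0.52) / 1.468 = 1.051 mg/L.
Travel time t = 1.8e+04 m / 0.93 m/s = 1.935e+04 s = 0.224 d.
C = 1.051·exp(−0.45·0.224) = 1.051·0.9041 = 0.9502 mg/L.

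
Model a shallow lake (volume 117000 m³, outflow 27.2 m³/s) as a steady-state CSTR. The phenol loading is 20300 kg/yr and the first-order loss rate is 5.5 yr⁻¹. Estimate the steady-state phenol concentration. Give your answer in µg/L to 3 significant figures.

Outflow Q = 27.2 m³/s × 3.156e+07 s/yr = 8.584e+08 m³/yr.
Steady-state CSTR mass balance: W = Q·C + k·V·C, so C = W/(Q + kV).
Q + kV = 8.584e+08 + 5.5·117000 = 8.59e+08 m³/yr.
C = 20300/8.59e+08 = 2.363e-05 kg/m³ = 0.02363 mg/L = 23.63 µg/L.

23.6 µg/L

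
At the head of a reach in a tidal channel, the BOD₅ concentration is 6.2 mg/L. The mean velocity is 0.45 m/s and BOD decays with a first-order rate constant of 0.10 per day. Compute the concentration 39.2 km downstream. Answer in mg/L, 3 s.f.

5.61 mg/L

Travel time t = 39.2 km / 0.45 m/s = 3.92e+04/0.45 = 8.711e+04 s = 1.008 d.
First-order decay: C = 6.2·exp(−0.10·1.008) = 6.2·0.9041 = 5.605 mg/L.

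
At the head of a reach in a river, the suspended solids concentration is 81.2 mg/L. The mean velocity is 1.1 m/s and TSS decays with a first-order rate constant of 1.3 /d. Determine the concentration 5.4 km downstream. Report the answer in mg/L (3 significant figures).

Travel time t = 5.4 km / 1.1 m/s = 5400/1.1 = 4909 s = 0.05682 d.
First-order decay: C = 81.2·exp(−1.3·0.05682) = 81.2·0.9288 = 75.42 mg/L.

75.4 mg/L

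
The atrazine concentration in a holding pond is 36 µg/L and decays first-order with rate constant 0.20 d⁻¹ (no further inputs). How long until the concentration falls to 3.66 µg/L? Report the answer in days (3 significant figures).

t = ln(C₀/C)/k = ln(36/3.66)/0.20 = 2.286/0.20 = 11.43 d.

11.4 d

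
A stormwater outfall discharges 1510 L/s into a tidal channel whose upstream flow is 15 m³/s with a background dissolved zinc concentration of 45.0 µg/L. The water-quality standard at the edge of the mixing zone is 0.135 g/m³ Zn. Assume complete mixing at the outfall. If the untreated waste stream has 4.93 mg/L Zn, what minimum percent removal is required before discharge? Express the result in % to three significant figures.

1510 L/s = 1.51 m³/s.
45.0 µg/L = 0.045 mg/L.
Mass balance: 0.135·16.51 = 1.51·Cₑ + 15·0.045.
Cₑ = (2.229 − 0.675) / 1.51 = 1.029 mg/L.
Required removal = 1 − 1.029/4.93 = 79.13 %.

79.1 %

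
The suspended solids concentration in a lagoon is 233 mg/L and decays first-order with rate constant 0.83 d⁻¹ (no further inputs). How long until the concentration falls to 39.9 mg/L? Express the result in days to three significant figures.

2.13 d

t = ln(C₀/C)/k = ln(233/39.9)/0.83 = 1.765/0.83 = 2.126 d.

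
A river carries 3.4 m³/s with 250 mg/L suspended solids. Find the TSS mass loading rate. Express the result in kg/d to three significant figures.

73400 kg/d

Mass flux = Q·C = 3.4 m³/s × 250 g/m³ = 850 g/s.
= 850 g/s × 86.4 = 7.344e+04 kg/d.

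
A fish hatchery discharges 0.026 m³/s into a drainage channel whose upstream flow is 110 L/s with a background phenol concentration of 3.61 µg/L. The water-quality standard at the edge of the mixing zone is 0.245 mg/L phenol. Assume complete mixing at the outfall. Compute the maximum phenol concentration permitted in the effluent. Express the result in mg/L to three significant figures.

1.27 mg/L

110 L/s = 0.11 m³/s.
3.61 µg/L = 0.00361 mg/L.
Mass balance: 0.245·0.136 = 0.026·Cₑ + 0.11·0.00361.
Cₑ = (0.03332 − 0.0003971) / 0.026 = 1.266 mg/L.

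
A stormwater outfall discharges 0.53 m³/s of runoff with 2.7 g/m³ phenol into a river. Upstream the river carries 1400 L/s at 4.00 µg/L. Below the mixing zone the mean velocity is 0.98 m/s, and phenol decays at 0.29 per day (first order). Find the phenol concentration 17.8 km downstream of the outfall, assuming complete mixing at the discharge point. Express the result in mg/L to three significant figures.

0.700 mg/L

1400 L/s = 1.4 m³/s.
4.00 µg/L = 0.004 mg/L.
After complete mixing, C₀ = (0.53·2.7 + 1.4·0.004) / 1.93 = 0.7444 mg/L.
Travel time t = 1.78e+04 m / 0.98 m/s = 1.816e+04 s = 0.2102 d.
C = 0.7444·exp(−0.29·0.2102) = 0.7444·0.9409 = 0.7003 mg/L.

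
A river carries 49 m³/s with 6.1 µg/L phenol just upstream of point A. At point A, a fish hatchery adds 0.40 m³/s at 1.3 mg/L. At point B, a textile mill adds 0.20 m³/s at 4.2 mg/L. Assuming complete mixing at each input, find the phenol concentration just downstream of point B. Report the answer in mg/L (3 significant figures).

0.0334 mg/L

6.1 µg/L = 0.0061 mg/L.
After input A: C = (49·0.0061 + 0.4·1.3) / 49.4 = 0.01658 mg/L.
After input B: C = (49.4·0.01658 + 0.2·4.2) / 49.6 = 0.03345 mg/L.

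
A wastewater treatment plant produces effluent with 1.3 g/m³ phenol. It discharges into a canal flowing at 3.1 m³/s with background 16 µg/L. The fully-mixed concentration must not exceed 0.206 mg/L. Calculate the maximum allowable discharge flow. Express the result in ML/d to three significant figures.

46.5 ML/d

16 µg/L = 0.016 mg/L.
Mass balance at complete mixing: C_std·(Q_w + Q_r) = Q_w·C_e + Q_r·C_b.
Rearranging, Q_w = Q_r·(C_std − C_b)/(C_e − C_std) = 3.1·(0.206 − 0.016) / (1.3 − 0.206) = 0.5384 m³/s.
= 46.52 ML/d.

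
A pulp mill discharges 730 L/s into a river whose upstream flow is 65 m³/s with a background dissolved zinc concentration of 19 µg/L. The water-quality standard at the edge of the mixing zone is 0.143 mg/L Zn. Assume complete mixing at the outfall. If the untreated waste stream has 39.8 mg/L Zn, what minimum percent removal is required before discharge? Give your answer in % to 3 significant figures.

71.9 %

730 L/s = 0.73 m³/s.
19 µg/L = 0.019 mg/L.
Mass balance: 0.143·65.73 = 0.73·Cₑ + 65·0.019.
Cₑ = (9.399 − 1.235) / 0.73 = 11.18 mg/L.
Required removal = 1 − 11.18/39.8 = 71.9 %.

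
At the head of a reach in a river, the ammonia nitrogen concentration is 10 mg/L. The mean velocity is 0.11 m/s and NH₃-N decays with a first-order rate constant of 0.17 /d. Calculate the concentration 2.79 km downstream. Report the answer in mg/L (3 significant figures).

9.51 mg/L

Travel time t = 2.79 km / 0.11 m/s = 2790/0.11 = 2.536e+04 s = 0.2936 d.
First-order decay: C = 10·exp(−0.17·0.2936) = 10·0.9513 = 9.513 mg/L.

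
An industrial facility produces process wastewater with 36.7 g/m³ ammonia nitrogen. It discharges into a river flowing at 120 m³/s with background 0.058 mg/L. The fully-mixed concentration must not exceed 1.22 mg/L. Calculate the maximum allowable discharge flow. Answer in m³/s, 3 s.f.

3.93 m³/s

Mass balance at complete mixing: C_std·(Q_w + Q_r) = Q_w·C_e + Q_r·C_b.
Rearranging, Q_w = Q_r·(C_std − C_b)/(C_e − C_std) = 120·(1.22 − 0.058) / (36.7 − 1.22) = 3.93 m³/s.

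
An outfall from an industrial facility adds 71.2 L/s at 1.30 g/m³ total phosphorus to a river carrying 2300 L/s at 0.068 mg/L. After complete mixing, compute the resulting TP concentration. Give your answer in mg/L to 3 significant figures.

0.105 mg/L

71.2 L/s = 0.0712 m³/s.
2300 L/s = 2.3 m³/s.
Conservation of mass across the mixing zone: C = (0.0712·1.3 + 2.3·0.068) / (0.0712 + 2.3) = 0.249/2.371 = 0.105 mg/L.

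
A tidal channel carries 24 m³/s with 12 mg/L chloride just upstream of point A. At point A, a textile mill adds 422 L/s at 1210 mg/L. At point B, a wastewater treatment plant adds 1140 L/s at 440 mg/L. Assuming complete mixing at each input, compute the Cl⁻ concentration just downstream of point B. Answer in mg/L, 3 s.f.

422 L/s = 0.422 m³/s.
After input A: C = (24·12 + 0.422·1210) / 24.42 = 32.7 mg/L.
1140 L/s = 1.14 m³/s.
After input B: C = (24.42·32.7 + 1.14·440) / 25.56 = 50.87 mg/L.

50.9 mg/L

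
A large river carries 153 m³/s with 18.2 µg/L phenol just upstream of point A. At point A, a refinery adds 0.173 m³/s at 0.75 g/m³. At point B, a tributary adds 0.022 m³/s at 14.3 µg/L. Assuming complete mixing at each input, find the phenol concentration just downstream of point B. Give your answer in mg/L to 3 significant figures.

18.2 µg/L = 0.0182 mg/L.
After input A: C = (153·0.0182 + 0.173·0.75) / 153.2 = 0.01903 mg/L.
14.3 µg/L = 0.0143 mg/L.
After input B: C = (153.2·0.01903 + 0.022·0.0143) / 153.2 = 0.01903 mg/L.

0.0190 mg/L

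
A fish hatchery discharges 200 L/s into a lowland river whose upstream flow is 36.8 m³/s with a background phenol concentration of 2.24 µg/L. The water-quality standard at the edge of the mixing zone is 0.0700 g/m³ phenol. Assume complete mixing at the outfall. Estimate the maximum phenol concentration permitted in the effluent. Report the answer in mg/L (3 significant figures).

12.5 mg/L

200 L/s = 0.2 m³/s.
2.24 µg/L = 0.00224 mg/L.
Mass balance: 0.07·37 = 0.2·Cₑ + 36.8·0.00224.
Cₑ = (2.59 − 0.08243) / 0.2 = 12.54 mg/L.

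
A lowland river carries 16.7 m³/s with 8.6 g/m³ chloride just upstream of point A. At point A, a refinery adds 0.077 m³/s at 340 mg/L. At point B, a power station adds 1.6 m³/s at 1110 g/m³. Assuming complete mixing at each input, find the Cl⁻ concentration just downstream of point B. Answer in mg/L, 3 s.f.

After input A: C = (16.7·8.6 + 0.077·340) / 16.78 = 10.12 mg/L.
After input B: C = (16.78·10.12 + 1.6·1110) / 18.38 = 105.9 mg/L.

106 mg/L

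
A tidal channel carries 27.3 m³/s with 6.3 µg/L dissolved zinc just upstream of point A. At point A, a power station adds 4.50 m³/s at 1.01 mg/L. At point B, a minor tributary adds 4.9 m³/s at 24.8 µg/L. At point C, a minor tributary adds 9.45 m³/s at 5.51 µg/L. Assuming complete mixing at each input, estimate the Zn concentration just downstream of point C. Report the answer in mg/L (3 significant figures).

6.3 µg/L = 0.0063 mg/L.
After input A: C = (27.3·0.0063 + 4.5·1.01) / 31.8 = 0.1483 mg/L.
24.8 µg/L = 0.0248 mg/L.
After input B: C = (31.8·0.1483 + 4.9·0.0248) / 36.7 = 0.1318 mg/L.
5.51 µg/L = 0.00551 mg/L.
After input C: C = (36.7·0.1318 + 9.45·0.00551) / 46.15 = 0.106 mg/L.

0.106 mg/L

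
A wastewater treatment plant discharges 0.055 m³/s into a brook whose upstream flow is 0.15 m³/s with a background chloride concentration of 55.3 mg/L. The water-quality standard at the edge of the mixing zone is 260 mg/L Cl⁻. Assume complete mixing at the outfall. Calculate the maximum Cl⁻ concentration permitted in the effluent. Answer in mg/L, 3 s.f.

Mass balance: 260·0.205 = 0.055·Cₑ + 0.15·55.3.
Cₑ = (53.3 − 8.295) / 0.055 = 818.3 mg/L.

818 mg/L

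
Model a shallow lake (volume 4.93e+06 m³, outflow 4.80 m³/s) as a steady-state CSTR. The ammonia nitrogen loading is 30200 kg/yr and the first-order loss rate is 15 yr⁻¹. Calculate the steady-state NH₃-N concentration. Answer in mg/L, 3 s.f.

Outflow Q = 4.80 m³/s × 3.156e+07 s/yr = 1.515e+08 m³/yr.
Steady-state CSTR mass balance: W = Q·C + k·V·C, so C = W/(Q + kV).
Q + kV = 1.515e+08 + 15·4.93e+06 = 2.254e+08 m³/yr.
C = 30200/2.254e+08 = 0.000134 kg/m³ = 0.134 mg/L.

0.134 mg/L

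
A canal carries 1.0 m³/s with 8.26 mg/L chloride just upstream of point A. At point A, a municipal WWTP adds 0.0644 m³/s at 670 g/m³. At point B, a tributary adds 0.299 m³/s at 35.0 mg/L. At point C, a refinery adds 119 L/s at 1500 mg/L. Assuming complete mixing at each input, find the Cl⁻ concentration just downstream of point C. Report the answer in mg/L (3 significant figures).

After input A: C = (1·8.26 + 0.0644·670) / 1.064 = 48.3 mg/L.
After input B: C = (1.064·48.3 + 0.299·35) / 1.363 = 45.38 mg/L.
119 L/s = 0.119 m³/s.
After input C: C = (1.363·45.38 + 0.119·1500) / 1.482 = 162.2 mg/L.

162 mg/L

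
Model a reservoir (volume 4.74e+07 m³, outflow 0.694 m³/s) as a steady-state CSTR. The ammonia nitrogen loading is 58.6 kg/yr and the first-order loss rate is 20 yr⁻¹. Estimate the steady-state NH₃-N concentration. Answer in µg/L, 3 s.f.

Outflow Q = 0.694 m³/s × 3.156e+07 s/yr = 2.19e+07 m³/yr.
Steady-state CSTR mass balance: W = Q·C + k·V·C, so C = W/(Q + kV).
Q + kV = 2.19e+07 + 20·4.74e+07 = 9.699e+08 m³/yr.
C = 58.6/9.699e+08 = 6.042e-08 kg/m³ = 6.042e-05 mg/L = 0.06042 µg/L.

0.0604 µg/L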